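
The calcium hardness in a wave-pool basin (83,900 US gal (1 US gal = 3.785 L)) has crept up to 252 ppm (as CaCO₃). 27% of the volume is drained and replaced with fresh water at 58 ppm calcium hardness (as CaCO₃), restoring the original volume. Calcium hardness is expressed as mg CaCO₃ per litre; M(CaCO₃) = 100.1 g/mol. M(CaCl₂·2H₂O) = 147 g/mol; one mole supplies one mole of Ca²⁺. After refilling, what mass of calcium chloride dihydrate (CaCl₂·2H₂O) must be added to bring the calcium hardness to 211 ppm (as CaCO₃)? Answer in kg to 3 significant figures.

Volume: 83,900 US gal × 3.785 L/gal = 317,562 L.
After draining 27% and refilling: 252 × 0.73 + 58 × 0.27 = 199.62 ppm.
Deficit to target: 211 − 199.62 = 11.38 mg/L.
As CaCO₃: 11.38 mg/L × 317,562 L = 3614 g; ÷ 100.1 = 36.1 mol Ca²⁺.
Mass: 36.1 × 147 = 5307 g.

5.31 kg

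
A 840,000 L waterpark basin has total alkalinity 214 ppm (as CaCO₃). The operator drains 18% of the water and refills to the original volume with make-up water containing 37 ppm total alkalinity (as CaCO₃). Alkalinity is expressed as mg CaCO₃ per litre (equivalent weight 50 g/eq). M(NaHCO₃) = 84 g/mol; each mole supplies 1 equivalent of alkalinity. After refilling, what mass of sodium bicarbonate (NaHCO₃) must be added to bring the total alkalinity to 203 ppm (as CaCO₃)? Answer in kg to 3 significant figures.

29.4 kg

After draining 18% and refilling: 214 × 0.82 + 37 × 0.18 = 182.14 ppm.
Deficit to target: 203 − 182.14 = 20.86 mg/L.
As CaCO₃: 20.86 mg/L × 840,000 L = 17,520 g; ÷ 50 g/eq ÷ 1 = 350.4 mol NaHCO₃.
Mass: 350.4 × 84 = 29,440 g.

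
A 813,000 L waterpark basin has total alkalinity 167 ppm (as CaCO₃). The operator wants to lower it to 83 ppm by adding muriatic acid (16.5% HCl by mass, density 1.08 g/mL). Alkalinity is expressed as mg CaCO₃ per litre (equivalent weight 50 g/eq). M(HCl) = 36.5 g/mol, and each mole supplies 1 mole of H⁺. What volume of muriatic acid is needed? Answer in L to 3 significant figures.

280 L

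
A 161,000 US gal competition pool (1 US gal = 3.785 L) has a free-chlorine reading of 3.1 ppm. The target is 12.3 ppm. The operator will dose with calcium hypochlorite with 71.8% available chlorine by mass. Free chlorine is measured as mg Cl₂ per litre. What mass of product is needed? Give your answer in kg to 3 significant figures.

Volume: 161,000 US gal × 3.785 L/gal = 609,385 L.
Chlorine deficit: 12.3 − 3.1 = 9.2 ppm = 9.2 mg/L as Cl₂.
Cl₂ equivalent needed: 9.2 mg/L × 609,385 L = 5,606,000 mg = 5606 g.
Product at 71.8% available chlorine: 5606 / 0.718 = 7808 g.

7.81 kg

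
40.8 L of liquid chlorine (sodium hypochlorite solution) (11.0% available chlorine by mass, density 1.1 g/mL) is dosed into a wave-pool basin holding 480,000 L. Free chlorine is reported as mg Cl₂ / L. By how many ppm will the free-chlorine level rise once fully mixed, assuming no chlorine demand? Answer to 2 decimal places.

10.29 ppm

Mass of solution: 40.8 L × 1000 mL/L × 1.1 g/mL = 44,880 g.
Available chlorine delivered: 44,880 g × 0.11 = 4937 g as Cl₂.
Concentration rise: 4937 g / 480,000 L = 10.29 mg/L = 10.29 ppm.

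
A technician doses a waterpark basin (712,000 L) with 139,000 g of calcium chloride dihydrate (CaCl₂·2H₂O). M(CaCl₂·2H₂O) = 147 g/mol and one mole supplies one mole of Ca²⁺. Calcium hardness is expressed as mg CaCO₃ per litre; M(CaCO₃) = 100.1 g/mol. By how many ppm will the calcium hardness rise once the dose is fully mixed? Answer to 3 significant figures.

Moles of Ca²⁺: 139,000 g ÷ 147 g/mol = 945.6 mol.
As CaCO₃: 945.6 mol × 100.1 g/mol = 94,650 g.
Rise: 94,650 g / 712,000 L × 1000 = 132.9 mg/L.

133 ppm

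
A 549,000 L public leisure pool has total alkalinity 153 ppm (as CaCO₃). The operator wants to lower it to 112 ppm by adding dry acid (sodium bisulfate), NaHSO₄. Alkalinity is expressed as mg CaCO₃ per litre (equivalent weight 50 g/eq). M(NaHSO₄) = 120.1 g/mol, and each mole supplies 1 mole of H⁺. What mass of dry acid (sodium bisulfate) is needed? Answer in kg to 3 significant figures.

Alkalinity to neutralize: (153 − 112) = 41 mg/L as CaCO₃ × 549,000 L = 22,510 g as CaCO₃.
Equivalents of H⁺ required: 22,510 ÷ 50 g/eq = 450.2 eq = 450.2 mol NaHSO₄.
Mass of NaHSO₄: 450.2 × 120.1 = 54,070 g.

54.1 kg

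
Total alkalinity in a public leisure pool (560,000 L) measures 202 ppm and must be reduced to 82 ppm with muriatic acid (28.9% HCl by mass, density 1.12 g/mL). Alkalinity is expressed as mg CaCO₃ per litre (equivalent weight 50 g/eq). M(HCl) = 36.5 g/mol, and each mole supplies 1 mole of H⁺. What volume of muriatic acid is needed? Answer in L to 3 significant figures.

Alkalinity to neutralize: (202 − 82) = 120 mg/L as CaCO₃ × 560,000 L = 67,200 g as CaCO₃.
Equivalents of H⁺ required: 67,200 ÷ 50 g/eq = 1344 eq = 1344 mol HCl.
Mass of HCl: 1344 × 36.5 = 49,060 g.
Mass of 28.9% solution: 49,060 / 0.289 = 169,700 g.
Volume: 169,700 g ÷ 1.12 g/mL = 151,600 mL.

152 L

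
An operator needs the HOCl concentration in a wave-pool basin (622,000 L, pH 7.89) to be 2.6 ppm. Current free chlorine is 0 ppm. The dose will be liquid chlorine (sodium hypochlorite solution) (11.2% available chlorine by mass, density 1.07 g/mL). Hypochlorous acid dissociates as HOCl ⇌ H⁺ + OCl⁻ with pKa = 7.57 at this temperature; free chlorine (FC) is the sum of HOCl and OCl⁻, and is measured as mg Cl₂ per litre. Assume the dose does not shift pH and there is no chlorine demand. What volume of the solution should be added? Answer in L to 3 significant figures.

41.7 L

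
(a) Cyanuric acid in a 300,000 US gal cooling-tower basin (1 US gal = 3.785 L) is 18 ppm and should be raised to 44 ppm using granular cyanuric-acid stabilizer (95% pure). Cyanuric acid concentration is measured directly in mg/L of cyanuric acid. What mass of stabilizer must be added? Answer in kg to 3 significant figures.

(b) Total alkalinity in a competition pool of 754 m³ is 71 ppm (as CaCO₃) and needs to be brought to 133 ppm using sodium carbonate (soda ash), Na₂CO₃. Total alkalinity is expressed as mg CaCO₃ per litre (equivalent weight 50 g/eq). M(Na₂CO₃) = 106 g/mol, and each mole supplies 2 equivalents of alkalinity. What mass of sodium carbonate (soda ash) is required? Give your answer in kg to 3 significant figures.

(a) Volume: 300,000 US gal × 3.785 L/gal = 1,135,500 L.
(a) CYA to add: (44 − 18) = 26 mg/L × 1,135,500 L = 29,520 g cyanuric acid.
(a) At 95% purity: 29,520 / 0.95 = 31,080 g product.

(b) Volume: 754 m³ = 754,000 L.
(b) Alkalinity to add: (133 − 71) = 62 mg/L as CaCO₃ × 754,000 L = 46,750 g as CaCO₃.
(b) Equivalents: 46,750 g ÷ 50 g/eq = 935 eq.
(b) Each mole of Na₂CO₃ supplies 2 eq, so 935 / 2 = 467.5 mol.
(b) Mass: 467.5 mol × 106 g/mol = 49,550 g.

(a) 31.1 kg; (b) 49.6 kg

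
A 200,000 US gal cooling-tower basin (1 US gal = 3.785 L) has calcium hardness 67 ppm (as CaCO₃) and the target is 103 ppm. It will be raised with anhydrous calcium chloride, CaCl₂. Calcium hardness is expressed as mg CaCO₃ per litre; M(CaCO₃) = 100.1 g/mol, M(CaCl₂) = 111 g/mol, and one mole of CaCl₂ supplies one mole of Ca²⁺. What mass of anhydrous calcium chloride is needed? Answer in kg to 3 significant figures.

30.2 kg

Volume: 200,000 US gal × 3.785 L/gal = 757,000 L.
Hardness to add: (103 − 67) = 36 mg/L as CaCO₃ × 757,000 L = 27,250 g as CaCO₃.
Moles of Ca²⁺ (1 mol Ca²⁺ ≡ 1 mol CaCO₃): 27,250 / 100.1 g/mol = 272.2 mol.
Mass of CaCl₂: 272.2 × 111 = 30,220 g.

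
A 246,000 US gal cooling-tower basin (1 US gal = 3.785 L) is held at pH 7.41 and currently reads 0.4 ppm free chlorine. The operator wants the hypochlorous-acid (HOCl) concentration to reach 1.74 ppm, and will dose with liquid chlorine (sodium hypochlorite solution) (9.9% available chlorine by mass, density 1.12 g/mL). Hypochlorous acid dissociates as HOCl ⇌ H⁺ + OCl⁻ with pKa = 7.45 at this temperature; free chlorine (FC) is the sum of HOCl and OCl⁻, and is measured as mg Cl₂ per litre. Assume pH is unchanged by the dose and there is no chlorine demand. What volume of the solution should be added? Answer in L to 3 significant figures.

Volume: 246,000 US gal × 3.785 L/gal = 931,110 L.
[OCl⁻]/[HOCl] = 10^(pH − pKa) = 10^(7.41 − 7.45) = 0.912; fraction as HOCl = 1/(1 + 0.912) = 0.523.
Free chlorine required for 1.74 ppm HOCl: 1.74 / 0.523 = 3.327 ppm.
FC to add: 3.327 − 0.4 = 2.927 mg/L as Cl₂.
Cl₂ equivalent: 2.927 mg/L × 931,110 L = 2725 g.
Product at 9.9% available Cl: 2725 / 0.099 = 27,530 g.
Volume: 27,530 g ÷ 1.12 g/mL = 24,580 mL.

24.6 L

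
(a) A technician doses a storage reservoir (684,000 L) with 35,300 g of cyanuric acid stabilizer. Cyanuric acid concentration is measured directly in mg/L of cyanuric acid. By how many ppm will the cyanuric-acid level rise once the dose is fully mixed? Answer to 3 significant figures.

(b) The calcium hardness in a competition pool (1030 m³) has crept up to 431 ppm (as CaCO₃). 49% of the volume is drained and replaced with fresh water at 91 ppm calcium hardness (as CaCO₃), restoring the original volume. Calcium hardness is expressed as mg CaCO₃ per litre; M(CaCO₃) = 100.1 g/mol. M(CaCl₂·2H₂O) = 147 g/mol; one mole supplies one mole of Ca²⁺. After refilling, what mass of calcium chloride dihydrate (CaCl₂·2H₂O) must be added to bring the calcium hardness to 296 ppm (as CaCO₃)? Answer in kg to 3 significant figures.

(a) Rise: 35,300 g / 684,000 L × 1000 = 51.61 mg/L.

(b) Volume: 1030 m³ = 1,030,000 L.
(b) After draining 49% and refilling: 431 × 0.51 + 91 × 0.49 = 264.4 ppm.
(b) Deficit to target: 296 − 264.4 = 31.6 mg/L.
(b) As CaCO₃: 31.6 mg/L × 1,030,000 L = 32,550 g; ÷ 100.1 = 325.2 mol Ca²⁺.
(b) Mass: 325.2 × 147 = 47,800 g.

(a) 51.6 ppm; (b) 47.8 kg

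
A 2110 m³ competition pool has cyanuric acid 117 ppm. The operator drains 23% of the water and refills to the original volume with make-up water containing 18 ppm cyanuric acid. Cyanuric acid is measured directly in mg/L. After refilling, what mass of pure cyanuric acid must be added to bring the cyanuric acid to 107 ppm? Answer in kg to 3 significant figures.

26.9 kg

Volume: 2110 m³ = 2,110,000 L.
After draining 23% and refilling: 117 × 0.77 + 18 × 0.23 = 94.23 ppm.
Deficit to target: 107 − 94.23 = 12.77 mg/L.
Mass: 12.77 mg/L × 2,110,000 L = 26,940 g cyanuric acid.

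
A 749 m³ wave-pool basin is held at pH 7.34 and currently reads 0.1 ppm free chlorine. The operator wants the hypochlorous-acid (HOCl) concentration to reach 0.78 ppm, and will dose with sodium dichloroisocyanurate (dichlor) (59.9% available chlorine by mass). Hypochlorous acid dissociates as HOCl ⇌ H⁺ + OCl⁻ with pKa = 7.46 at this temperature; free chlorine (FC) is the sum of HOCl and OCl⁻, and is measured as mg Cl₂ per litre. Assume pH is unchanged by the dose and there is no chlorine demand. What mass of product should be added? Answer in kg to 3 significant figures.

Volume: 749 m³ = 749,000 L.
[OCl⁻]/[HOCl] = 10^(pH − pKa) = 10^(7.34 − 7.46) = 0.7586; fraction as HOCl = 1/(1 + 0.7586) = 0.5686.
Free chlorine required for 0.78 ppm HOCl: 0.78 / 0.5686 = 1.372 ppm.
FC to add: 1.372 − 0.1 = 1.272 mg/L as Cl₂.
Cl₂ equivalent: 1.272 mg/L × 749,000 L = 952.5 g.
Product at 59.9% available Cl: 952.5 / 0.599 = 1590 g.

1.59 kg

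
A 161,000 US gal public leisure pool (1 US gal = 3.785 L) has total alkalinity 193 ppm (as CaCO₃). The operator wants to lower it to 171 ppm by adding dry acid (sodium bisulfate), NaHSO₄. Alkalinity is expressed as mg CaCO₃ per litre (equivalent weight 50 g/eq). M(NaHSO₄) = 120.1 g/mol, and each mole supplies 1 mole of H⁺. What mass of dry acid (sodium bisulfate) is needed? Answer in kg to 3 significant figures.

Volume: 161,000 US gal × 3.785 L/gal = 609,385 L.
Alkalinity to neutralize: (193 − 171) = 22 mg/L as CaCO₃ × 609,385 L = 13,410 g as CaCO₃.
Equivalents of H⁺ required: 13,410 ÷ 50 g/eq = 268.1 eq = 268.1 mol NaHSO₄.
Mass of NaHSO₄: 268.1 × 120.1 = 32,200 g.

32.2 kg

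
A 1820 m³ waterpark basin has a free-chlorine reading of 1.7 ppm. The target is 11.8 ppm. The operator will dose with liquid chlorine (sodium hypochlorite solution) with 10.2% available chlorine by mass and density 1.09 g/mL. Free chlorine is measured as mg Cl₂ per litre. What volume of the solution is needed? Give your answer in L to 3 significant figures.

165 L

Volume: 1820 m³ = 1,820,000 L.
Chlorine deficit: 11.8 − 1.7 = 10.1 ppm = 10.1 mg/L as Cl₂.
Cl₂ equivalent needed: 10.1 mg/L × 1,820,000 L = 18,380,000 mg = 18,380 g.
Product at 10.2% available chlorine: 18,380 / 0.102 = 180,200 g.
Volume at density 1.09 g/mL: 180,200 g ÷ 1.09 g/mL = 165,300 mL.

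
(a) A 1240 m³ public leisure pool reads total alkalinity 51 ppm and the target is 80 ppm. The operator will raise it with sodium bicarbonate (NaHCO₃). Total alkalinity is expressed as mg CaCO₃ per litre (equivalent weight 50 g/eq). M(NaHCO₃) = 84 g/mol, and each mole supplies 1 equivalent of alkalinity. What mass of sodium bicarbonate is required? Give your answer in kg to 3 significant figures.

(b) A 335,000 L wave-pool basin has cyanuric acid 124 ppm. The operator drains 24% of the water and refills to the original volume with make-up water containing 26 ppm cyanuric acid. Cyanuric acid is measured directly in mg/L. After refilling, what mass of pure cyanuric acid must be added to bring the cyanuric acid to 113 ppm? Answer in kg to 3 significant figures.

(a) Volume: 1240 m³ = 1,240,000 L.
(a) Alkalinity to add: (80 − 51) = 29 mg/L as CaCO₃ × 1,240,000 L = 35,960 g as CaCO₃.
(a) Equivalents: 35,960 g ÷ 50 g/eq = 719.2 eq.
(a) NaHCO₃ supplies 1 eq per mole → 719.2 mol.
(a) Mass: 719.2 mol × 84 g/mol = 60,410 g.

(b) After draining 24% and refilling: 124 × 0.76 + 26 × 0.24 = 100.48 ppm.
(b) Deficit to target: 113 − 100.48 = 12.52 mg/L.
(b) Mass: 12.52 mg/L × 335,000 L = 4194 g cyanuric acid.

(a) 60.4 kg; (b) 4.19 kg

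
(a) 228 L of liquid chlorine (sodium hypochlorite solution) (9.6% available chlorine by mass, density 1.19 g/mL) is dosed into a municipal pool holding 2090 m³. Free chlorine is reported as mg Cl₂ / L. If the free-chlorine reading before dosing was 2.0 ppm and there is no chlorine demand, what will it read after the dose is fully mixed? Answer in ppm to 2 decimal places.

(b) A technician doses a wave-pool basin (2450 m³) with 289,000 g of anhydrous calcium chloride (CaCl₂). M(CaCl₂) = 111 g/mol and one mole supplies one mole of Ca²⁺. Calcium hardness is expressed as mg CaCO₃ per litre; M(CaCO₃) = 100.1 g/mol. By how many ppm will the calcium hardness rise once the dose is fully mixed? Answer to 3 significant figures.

(a) Volume: 2090 m³ = 2,090,000 L.
(a) Mass of solution: 228 L × 1000 mL/L × 1.19 g/mL = 271,300 g.
(a) Available chlorine delivered: 271,300 g × 0.096 = 26,050 g as Cl₂.
(a) Concentration rise: 26,050 g / 2,090,000 L = 12.46 mg/L = 12.46 ppm.
(a) Final FC: 2.0 + 12.46 = 14.46 ppm.

(b) Volume: 2450 m³ = 2,450,000 L.
(b) Moles of Ca²⁺: 289,000 g ÷ 111 g/mol = 2604 mol.
(b) As CaCO₃: 2604 mol × 100.1 g/mol = 260,600 g.
(b) Rise: 260,600 g / 2,450,000 L × 1000 = 106.4 mg/L.

(a) 14.46 ppm; (b) 106 ppm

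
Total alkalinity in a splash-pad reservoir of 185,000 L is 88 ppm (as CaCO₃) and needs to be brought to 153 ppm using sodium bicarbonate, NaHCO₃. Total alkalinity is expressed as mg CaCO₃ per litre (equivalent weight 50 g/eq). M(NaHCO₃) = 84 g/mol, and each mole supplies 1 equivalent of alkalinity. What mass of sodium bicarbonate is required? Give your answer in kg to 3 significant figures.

Alkalinity to add: (153 − 88) = 65 mg/L as CaCO₃ × 185,000 L = 12,020 g as CaCO₃.
Equivalents: 12,020 g ÷ 50 g/eq = 240.5 eq.
NaHCO₃ supplies 1 eq per mole → 240.5 mol.
Mass: 240.5 mol × 84 g/mol = 20,200 g.

20.2 kg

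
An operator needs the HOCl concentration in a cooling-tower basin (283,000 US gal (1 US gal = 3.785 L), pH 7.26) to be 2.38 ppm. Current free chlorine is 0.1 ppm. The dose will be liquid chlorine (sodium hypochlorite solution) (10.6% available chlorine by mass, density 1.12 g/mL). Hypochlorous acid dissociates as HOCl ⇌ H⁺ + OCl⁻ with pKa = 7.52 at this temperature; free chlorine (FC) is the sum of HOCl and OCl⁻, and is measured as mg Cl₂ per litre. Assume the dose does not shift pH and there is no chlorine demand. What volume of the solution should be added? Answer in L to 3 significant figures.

Volume: 283,000 US gal × 3.785 L/gal = 1,071,155 L.
[OCl⁻]/[HOCl] = 10^(pH − pKa) = 10^(7.26 − 7.52) = 0.5495; fraction as HOCl = 1/(1 + 0.5495) = 0.6454.
Free chlorine required for 2.38 ppm HOCl: 2.38 / 0.6454 = 3.688 ppm.
FC to add: 3.688 − 0.1 = 3.588 mg/L as Cl₂.
Cl₂ equivalent: 3.588 mg/L × 1,071,155 L = 3843 g.
Product at 10.6% available Cl: 3843 / 0.106 = 36,260 g.
Volume: 36,260 g ÷ 1.12 g/mL = 32,370 mL.

32.4 L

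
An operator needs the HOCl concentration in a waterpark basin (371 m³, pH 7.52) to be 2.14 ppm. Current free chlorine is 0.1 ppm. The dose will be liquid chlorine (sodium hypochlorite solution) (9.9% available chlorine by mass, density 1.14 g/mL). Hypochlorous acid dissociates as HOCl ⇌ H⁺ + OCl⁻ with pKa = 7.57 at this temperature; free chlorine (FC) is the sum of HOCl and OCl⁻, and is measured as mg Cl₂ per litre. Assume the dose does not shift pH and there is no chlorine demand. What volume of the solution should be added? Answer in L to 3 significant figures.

Volume: 371 m³ = 371,000 L.
[OCl⁻]/[HOCl] = 10^(pH − pKa) = 10^(7.52 − 7.57) = 0.8913; fraction as HOCl = 1/(1 + 0.8913) = 0.5288.
Free chlorine required for 2.14 ppm HOCl: 2.14 / 0.5288 = 4.047 ppm.
FC to add: 4.047 − 0.1 = 3.947 mg/L as Cl₂.
Cl₂ equivalent: 3.947 mg/L × 371,000 L = 1464 g.
Product at 9.9% available Cl: 1464 / 0.099 = 14,790 g.
Volume: 14,790 g ÷ 1.14 g/mL = 12,980 mL.

13.0 L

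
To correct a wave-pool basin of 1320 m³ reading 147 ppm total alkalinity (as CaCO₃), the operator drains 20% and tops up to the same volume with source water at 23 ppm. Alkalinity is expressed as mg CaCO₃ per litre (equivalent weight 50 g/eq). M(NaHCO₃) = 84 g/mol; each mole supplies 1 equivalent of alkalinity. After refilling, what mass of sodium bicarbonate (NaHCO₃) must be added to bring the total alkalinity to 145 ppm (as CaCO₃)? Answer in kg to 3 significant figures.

50.6 kg

Volume: 1320 m³ = 1,320,000 L.
After draining 20% and refilling: 147 × 0.80 + 23 × 0.20 = 122.2 ppm.
Deficit to target: 145 − 122.2 = 22.8 mg/L.
As CaCO₃: 22.8 mg/L × 1,320,000 L = 30,100 g; ÷ 50 g/eq ÷ 1 = 601.9 mol NaHCO₃.
Mass: 601.9 × 84 = 50,560 g.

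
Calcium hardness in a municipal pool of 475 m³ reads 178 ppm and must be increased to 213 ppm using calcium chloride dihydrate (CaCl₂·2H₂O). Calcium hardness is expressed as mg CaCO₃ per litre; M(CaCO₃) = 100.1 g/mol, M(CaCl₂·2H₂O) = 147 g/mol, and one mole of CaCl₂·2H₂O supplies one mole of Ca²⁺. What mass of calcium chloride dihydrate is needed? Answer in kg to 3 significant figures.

Volume: 475 m³ = 475,000 L.
Hardness to add: (213 − 178) = 35 mg/L as CaCO₃ × 475,000 L = 16,620 g as CaCO₃.
Moles of Ca²⁺ (1 mol Ca²⁺ ≡ 1 mol CaCO₃): 16,620 / 100.1 g/mol = 166.1 mol.
Mass of CaCl₂·2H₂O: 166.1 × 147 = 24,410 g.

24.4 kg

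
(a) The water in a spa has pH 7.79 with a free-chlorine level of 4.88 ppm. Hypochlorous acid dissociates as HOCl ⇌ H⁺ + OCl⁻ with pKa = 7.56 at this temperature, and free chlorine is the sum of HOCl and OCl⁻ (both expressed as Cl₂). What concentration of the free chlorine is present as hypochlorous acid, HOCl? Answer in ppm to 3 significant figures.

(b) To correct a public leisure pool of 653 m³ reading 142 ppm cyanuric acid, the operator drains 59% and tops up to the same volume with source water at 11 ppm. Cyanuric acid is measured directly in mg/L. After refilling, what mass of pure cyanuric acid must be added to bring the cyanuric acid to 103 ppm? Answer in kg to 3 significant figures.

(a) 1.81 ppm; (b) 25.0 kg

(a) [OCl⁻]/[HOCl] = 10^(pH − pKa) = 10^(7.79 − 7.56) = 10^0.23 = 1.698.
(a) Fraction as HOCl = 1 / (1 + 1.698) = 0.3706.
(a) HOCl = 0.3706 × 4.88 ppm = 1.809 ppm.

(b) Volume: 653 m³ = 653,000 L.
(b) After draining 59% and refilling: 142 × 0.41 + 11 × 0.59 = 64.71 ppm.
(b) Deficit to target: 103 − 64.71 = 38.29 mg/L.
(b) Mass: 38.29 mg/L × 653,000 L = 25,000 g cyanuric acid.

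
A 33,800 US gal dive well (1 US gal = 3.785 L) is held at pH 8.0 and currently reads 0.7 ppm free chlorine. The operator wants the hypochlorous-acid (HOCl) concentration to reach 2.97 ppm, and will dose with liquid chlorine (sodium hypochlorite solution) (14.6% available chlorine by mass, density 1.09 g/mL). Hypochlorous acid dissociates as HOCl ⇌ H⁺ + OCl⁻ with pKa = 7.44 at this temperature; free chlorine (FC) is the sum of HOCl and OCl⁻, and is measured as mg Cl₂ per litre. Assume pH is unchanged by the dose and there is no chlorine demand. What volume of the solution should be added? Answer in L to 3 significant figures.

Volume: 33,800 US gal × 3.785 L/gal = 127,933 L.
[OCl⁻]/[HOCl] = 10^(pH − pKa) = 10^(8.0 − 7.44) = 3.631; fraction as HOCl = 1/(1 + 3.631) = 0.2159.
Free chlorine required for 2.97 ppm HOCl: 2.97 / 0.2159 = 13.75 ppm.
FC to add: 13.75 − 0.7 = 13.05 mg/L as Cl₂.
Cl₂ equivalent: 13.05 mg/L × 127,933 L = 1670 g.
Product at 14.6% available Cl: 1670 / 0.146 = 11,440 g.
Volume: 11,440 g ÷ 1.09 g/mL = 10,490 mL.

10.5 L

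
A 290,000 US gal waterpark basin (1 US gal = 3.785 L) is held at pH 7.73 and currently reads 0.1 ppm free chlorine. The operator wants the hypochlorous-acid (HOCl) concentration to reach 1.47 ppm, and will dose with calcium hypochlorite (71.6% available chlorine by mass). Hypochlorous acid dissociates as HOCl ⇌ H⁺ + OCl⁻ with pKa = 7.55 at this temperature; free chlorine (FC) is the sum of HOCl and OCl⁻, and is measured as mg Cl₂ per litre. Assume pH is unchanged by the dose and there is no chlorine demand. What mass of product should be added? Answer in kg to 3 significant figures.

Volume: 290,000 US gal × 3.785 L/gal = 1,097,650 L.
[OCl⁻]/[HOCl] = 10^(pH − pKa) = 10^(7.73 − 7.55) = 1.514; fraction as HOCl = 1/(1 + 1.514) = 0.3978.
Free chlorine required for 1.47 ppm HOCl: 1.47 / 0.3978 = 3.695 ppm.
FC to add: 3.695 − 0.1 = 3.595 mg/L as Cl₂.
Cl₂ equivalent: 3.595 mg/L × 1,097,650 L = 3946 g.
Product at 71.6% available Cl: 3946 / 0.716 = 5511 g.

5.51 kg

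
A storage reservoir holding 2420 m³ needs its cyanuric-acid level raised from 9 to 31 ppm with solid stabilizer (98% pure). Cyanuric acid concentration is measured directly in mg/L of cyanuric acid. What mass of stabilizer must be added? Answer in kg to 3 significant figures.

54.3 kg

Volume: 2420 m³ = 2,420,000 L.
CYA to add: (31 − 9) = 22 mg/L × 2,420,000 L = 53,240 g cyanuric acid.
At 98% purity: 53,240 / 0.98 = 54,330 g product.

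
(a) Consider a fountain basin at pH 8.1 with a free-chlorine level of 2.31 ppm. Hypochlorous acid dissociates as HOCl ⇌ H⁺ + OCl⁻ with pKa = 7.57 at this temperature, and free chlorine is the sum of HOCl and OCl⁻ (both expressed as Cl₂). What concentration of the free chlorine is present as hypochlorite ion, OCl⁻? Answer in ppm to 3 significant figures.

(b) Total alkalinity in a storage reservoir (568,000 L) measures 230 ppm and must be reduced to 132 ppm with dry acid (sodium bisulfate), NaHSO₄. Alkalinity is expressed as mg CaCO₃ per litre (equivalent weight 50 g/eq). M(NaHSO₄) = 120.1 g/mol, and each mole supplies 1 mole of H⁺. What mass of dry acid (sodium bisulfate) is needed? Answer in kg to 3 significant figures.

(a) [OCl⁻]/[HOCl] = 10^(pH − pKa) = 10^(8.1 − 7.57) = 10^0.53 = 3.388.
(a) Fraction as HOCl = 1 / (1 + 3.388) = 0.2279.
(a) OCl⁻ = (1 − 0.2279) × 2.31 ppm = 1.784 ppm.

(b) Alkalinity to neutralize: (230 − 132) = 98 mg/L as CaCO₃ × 568,000 L = 55,660 g as CaCO₃.
(b) Equivalents of H⁺ required: 55,660 ÷ 50 g/eq = 1113 eq = 1113 mol NaHSO₄.
(b) Mass of NaHSO₄: 1113 × 120.1 = 133,700 g.

(a) 1.78 ppm; (b) 134 kg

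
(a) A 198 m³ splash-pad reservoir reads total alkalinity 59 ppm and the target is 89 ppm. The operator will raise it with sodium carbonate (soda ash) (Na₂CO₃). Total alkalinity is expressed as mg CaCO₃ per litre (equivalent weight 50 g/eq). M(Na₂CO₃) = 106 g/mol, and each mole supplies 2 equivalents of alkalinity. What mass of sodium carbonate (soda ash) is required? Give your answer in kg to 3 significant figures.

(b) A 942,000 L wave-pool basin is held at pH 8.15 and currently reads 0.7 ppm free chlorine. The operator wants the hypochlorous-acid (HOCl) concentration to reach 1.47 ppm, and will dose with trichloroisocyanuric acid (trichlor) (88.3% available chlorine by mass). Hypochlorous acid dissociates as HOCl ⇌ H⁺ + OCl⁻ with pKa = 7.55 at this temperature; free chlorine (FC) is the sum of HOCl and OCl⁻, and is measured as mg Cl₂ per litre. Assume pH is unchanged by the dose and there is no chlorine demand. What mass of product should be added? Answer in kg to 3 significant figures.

(a) Volume: 198 m³ = 198,000 L.
(a) Alkalinity to add: (89 − 59) = 30 mg/L as CaCO₃ × 198,000 L = 5940 g as CaCO₃.
(a) Equivalents: 5940 g ÷ 50 g/eq = 118.8 eq.
(a) Each mole of Na₂CO₃ supplies 2 eq, so 118.8 / 2 = 59.4 mol.
(a) Mass: 59.4 mol × 106 g/mol = 6296 g.

(b) [OCl⁻]/[HOCl] = 10^(pH − pKa) = 10^(8.15 − 7.55) = 3.981; fraction as HOCl = 1/(1 + 3.981) = 0.2008.
(b) Free chlorine required for 1.47 ppm HOCl: 1.47 / 0.2008 = 7.322 ppm.
(b) FC to add: 7.322 − 0.7 = 6.622 mg/L as Cl₂.
(b) Cl₂ equivalent: 6.622 mg/L × 942,000 L = 6238 g.
(b) Product at 88.3% available Cl: 6238 / 0.883 = 7065 g.

(a) 6.30 kg; (b) 7.06 kg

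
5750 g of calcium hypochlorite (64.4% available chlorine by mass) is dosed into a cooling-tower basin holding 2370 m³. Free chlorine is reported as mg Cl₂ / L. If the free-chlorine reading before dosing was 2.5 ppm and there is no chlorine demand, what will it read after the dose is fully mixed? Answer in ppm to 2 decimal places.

4.06 ppm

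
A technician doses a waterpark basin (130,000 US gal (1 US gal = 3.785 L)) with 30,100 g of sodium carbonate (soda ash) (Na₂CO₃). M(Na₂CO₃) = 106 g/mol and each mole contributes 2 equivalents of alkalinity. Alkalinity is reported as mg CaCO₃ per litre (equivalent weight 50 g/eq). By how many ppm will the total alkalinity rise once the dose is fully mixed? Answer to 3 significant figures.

57.7 ppm

Volume: 130,000 US gal × 3.785 L/gal = 492,050 L.
Moles of Na₂CO₃: 30,100 g ÷ 106 g/mol = 284 mol → 567.9 eq of alkalinity.
As CaCO₃: 567.9 eq × 50 g/eq = 28,400 g.
Rise: 28,400 g / 492,050 L × 1000 = 57.71 mg/L.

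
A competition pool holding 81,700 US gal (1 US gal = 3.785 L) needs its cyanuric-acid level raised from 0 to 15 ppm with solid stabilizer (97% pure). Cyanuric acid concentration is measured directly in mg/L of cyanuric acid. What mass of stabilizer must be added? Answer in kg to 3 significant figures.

Volume: 81,700 US gal × 3.785 L/gal = 309,234 L.
CYA to add: (15 − 0) = 15 mg/L × 309,234 L = 4639 g cyanuric acid.
At 97% purity: 4639 / 0.97 = 4782 g product.

4.78 kg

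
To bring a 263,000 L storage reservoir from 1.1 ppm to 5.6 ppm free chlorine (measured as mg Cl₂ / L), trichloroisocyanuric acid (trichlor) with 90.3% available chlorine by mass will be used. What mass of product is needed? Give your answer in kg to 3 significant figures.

Chlorine deficit: 5.6 − 1.1 = 4.5 ppm = 4.5 mg/L as Cl₂.
Cl₂ equivalent needed: 4.5 mg/L × 263,000 L = 1,184,000 mg = 1184 g.
Product at 90.3% available chlorine: 1184 / 0.903 = 1311 g.

1.31 kg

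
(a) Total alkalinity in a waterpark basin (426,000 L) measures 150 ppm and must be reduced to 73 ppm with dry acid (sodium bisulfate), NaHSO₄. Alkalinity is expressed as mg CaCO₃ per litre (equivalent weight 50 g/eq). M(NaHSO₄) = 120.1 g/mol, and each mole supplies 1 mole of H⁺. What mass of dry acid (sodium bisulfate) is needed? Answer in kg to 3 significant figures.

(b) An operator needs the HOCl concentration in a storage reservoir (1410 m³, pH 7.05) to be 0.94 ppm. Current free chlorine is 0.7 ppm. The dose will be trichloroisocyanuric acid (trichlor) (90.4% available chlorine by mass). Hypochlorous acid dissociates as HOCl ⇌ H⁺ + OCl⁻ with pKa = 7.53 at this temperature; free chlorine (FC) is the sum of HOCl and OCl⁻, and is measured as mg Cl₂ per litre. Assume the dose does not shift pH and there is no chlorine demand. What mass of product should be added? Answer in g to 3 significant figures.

(a) 78.8 kg; (b) 860 g

(a) Alkalinity to neutralize: (150 − 73) = 77 mg/L as CaCO₃ × 426,000 L = 32,800 g as CaCO₃.
(a) Equivalents of H⁺ required: 32,800 ÷ 50 g/eq = 656 eq = 656 mol NaHSO₄.
(a) Mass of NaHSO₄: 656 × 120.1 = 78,790 g.

(b) Volume: 1410 m³ = 1,410,000 L.
(b) [OCl⁻]/[HOCl] = 10^(pH − pKa) = 10^(7.05 − 7.53) = 0.3311; fraction as HOCl = 1/(1 + 0.3311) = 0.7512.
(b) Free chlorine required for 0.94 ppm HOCl: 0.94 / 0.7512 = 1.251 ppm.
(b) FC to add: 1.251 − 0.7 = 0.5513 mg/L as Cl₂.
(b) Cl₂ equivalent: 0.5513 mg/L × 1,410,000 L = 777.3 g.
(b) Product at 90.4% available Cl: 777.3 / 0.904 = 859.8 g.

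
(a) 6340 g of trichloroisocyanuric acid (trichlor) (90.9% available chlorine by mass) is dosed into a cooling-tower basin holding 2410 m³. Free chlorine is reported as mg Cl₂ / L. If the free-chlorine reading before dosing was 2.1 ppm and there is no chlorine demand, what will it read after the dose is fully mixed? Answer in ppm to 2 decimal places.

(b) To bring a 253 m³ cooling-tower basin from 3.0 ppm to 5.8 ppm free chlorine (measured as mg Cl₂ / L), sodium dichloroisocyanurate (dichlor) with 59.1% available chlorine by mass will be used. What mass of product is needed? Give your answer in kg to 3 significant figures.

(a) Volume: 2410 m³ = 2,410,000 L.
(a) Available chlorine delivered: 6340 g × 0.909 = 5763 g as Cl₂.
(a) Concentration rise: 5763 g / 2,410,000 L = 2.391 mg/L = 2.39 ppm.
(a) Final FC: 2.1 + 2.39 = 4.49 ppm.

(b) Volume: 253 m³ = 253,000 L.
(b) Chlorine deficit: 5.8 − 3.0 = 2.8 ppm = 2.8 mg/L as Cl₂.
(b) Cl₂ equivalent needed: 2.8 mg/L × 253,000 L = 708,400 mg = 708.4 g.
(b) Product at 59.1% available chlorine: 708.4 / 0.591 = 1199 g.

(a) 4.49 ppm; (b) 1.20 kg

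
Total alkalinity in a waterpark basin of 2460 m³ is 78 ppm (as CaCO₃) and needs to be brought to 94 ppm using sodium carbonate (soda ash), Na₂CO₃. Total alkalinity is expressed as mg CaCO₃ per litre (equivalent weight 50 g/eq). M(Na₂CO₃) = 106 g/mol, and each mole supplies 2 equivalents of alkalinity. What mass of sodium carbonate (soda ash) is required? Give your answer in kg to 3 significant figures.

Volume: 2460 m³ = 2,460,000 L.
Alkalinity to add: (94 − 78) = 16 mg/L as CaCO₃ × 2,460,000 L = 39,360 g as CaCO₃.
Equivalents: 39,360 g ÷ 50 g/eq = 787.2 eq.
Each mole of Na₂CO₃ supplies 2 eq, so 787.2 / 2 = 393.6 mol.
Mass: 393.6 mol × 106 g/mol = 41,720 g.

41.7 kg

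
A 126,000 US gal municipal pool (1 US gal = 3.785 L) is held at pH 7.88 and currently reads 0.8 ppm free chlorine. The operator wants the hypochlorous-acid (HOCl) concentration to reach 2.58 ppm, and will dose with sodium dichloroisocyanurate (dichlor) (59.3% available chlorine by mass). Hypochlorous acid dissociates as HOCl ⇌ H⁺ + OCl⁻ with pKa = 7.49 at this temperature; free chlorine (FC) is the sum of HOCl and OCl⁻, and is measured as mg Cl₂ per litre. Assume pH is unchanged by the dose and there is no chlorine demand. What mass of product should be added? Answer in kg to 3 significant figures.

Volume: 126,000 US gal × 3.785 L/gal = 476,910 L.
[OCl⁻]/[HOCl] = 10^(pH − pKa) = 10^(7.88 − 7.49) = 2.455; fraction as HOCl = 1/(1 + 2.455) = 0.2895.
Free chlorine required for 2.58 ppm HOCl: 2.58 / 0.2895 = 8.913 ppm.
FC to add: 8.913 − 0.8 = 8.113 mg/L as Cl₂.
Cl₂ equivalent: 8.113 mg/L × 476,910 L = 3869 g.
Product at 59.3% available Cl: 3869 / 0.593 = 6525 g.

6.52 kg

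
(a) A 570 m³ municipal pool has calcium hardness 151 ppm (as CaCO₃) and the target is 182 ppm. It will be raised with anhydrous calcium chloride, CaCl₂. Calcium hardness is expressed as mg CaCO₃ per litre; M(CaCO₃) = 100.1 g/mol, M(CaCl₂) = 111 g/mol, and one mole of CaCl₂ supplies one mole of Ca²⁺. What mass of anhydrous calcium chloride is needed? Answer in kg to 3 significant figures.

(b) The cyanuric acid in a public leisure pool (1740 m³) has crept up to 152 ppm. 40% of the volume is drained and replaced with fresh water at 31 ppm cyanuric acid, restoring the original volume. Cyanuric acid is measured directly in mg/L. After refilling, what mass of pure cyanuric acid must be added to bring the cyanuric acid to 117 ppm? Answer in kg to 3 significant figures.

(a) Volume: 570 m³ = 570,000 L.
(a) Hardness to add: (182 − 151) = 31 mg/L as CaCO₃ × 570,000 L = 17,670 g as CaCO₃.
(a) Moles of Ca²⁺ (1 mol Ca²⁺ ≡ 1 mol CaCO₃): 17,670 / 100.1 g/mol = 176.5 mol.
(a) Mass of CaCl₂: 176.5 × 111 = 19,590 g.

(b) Volume: 1740 m³ = 1,740,000 L.
(b) After draining 40% and refilling: 152 × 0.60 + 31 × 0.40 = 103.6 ppm.
(b) Deficit to target: 117 − 103.6 = 13.4 mg/L.
(b) Mass: 13.4 mg/L × 1,740,000 L = 23,320 g cyanuric acid.

(a) 19.6 kg; (b) 23.3 kg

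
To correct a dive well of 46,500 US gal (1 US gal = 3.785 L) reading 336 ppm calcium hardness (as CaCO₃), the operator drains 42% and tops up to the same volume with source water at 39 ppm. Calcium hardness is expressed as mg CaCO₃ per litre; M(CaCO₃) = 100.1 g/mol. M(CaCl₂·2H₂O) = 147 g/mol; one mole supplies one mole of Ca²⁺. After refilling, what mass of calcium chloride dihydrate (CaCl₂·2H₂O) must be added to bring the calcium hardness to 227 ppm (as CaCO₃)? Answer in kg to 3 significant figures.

Volume: 46,500 US gal × 3.785 L/gal = 176,002 L.
After draining 42% and refilling: 336 × 0.58 + 39 × 0.42 = 211.26 ppm.
Deficit to target: 227 − 211.26 = 15.74 mg/L.
As CaCO₃: 15.74 mg/L × 176,002 L = 2770 g; ÷ 100.1 = 27.68 mol Ca²⁺.
Mass: 27.68 × 147 = 4068 g.

4.07 kg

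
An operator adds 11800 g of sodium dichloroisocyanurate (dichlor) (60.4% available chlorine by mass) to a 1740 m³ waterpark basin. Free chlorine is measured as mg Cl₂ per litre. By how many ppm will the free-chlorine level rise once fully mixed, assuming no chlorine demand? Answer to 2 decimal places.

Volume: 1740 m³ = 1,740,000 L.
Available chlorine delivered: 11,800 g × 0.604 = 7127 g as Cl₂.
Concentration rise: 7127 g / 1,740,000 L = 4.096 mg/L = 4.10 ppm.

4.10 ppm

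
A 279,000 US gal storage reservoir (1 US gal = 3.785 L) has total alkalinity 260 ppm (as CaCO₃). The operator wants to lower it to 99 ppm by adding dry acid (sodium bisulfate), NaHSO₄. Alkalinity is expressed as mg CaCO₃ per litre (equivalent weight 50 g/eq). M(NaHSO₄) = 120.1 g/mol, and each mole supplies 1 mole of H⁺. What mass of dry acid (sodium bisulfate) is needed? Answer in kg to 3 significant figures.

Volume: 279,000 US gal × 3.785 L/gal = 1,056,015 L.
Alkalinity to neutralize: (260 − 99) = 161 mg/L as CaCO₃ × 1,056,015 L = 170,000 g as CaCO₃.
Equivalents of H⁺ required: 170,000 ÷ 50 g/eq = 3400 eq = 3400 mol NaHSO₄.
Mass of NaHSO₄: 3400 × 120.1 = 408,400 g.

408 kg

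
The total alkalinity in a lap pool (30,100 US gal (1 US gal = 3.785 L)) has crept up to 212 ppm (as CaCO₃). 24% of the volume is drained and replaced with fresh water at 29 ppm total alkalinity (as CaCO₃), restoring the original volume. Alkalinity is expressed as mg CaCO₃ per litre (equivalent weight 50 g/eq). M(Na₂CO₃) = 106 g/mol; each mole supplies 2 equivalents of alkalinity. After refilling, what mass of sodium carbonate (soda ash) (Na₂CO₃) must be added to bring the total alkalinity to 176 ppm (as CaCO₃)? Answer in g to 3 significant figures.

Volume: 30,100 US gal × 3.785 L/gal = 113,928 L.
After draining 24% and refilling: 212 × 0.76 + 29 × 0.24 = 168.08 ppm.
Deficit to target: 176 − 168.08 = 7.92 mg/L.
As CaCO₃: 7.92 mg/L × 113,928 L = 902.3 g; ÷ 50 g/eq ÷ 2 = 9.023 mol Na₂CO₃.
Mass: 9.023 × 106 = 956.5 g.

956 g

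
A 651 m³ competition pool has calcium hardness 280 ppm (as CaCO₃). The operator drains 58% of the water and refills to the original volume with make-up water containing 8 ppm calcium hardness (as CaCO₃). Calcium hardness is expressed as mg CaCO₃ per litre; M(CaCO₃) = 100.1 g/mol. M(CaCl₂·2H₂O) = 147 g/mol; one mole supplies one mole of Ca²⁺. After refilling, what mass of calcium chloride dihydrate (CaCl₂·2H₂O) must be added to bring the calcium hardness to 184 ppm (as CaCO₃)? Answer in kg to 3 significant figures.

Volume: 651 m³ = 651,000 L.
After draining 58% and refilling: 280 × 0.42 + 8 × 0.58 = 122.24 ppm.
Deficit to target: 184 − 122.24 = 61.76 mg/L.
As CaCO₃: 61.76 mg/L × 651,000 L = 40,210 g; ÷ 100.1 = 401.7 mol Ca²⁺.
Mass: 401.7 × 147 = 59,040 g.

59.0 kg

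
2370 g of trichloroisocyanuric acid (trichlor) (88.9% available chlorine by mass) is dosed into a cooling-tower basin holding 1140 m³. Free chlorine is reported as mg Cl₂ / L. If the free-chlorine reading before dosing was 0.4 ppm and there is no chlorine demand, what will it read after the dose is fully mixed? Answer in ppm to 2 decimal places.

2.25 ppm

Volume: 1140 m³ = 1,140,000 L.
Available chlorine delivered: 2370 g × 0.889 = 2107 g as Cl₂.
Concentration rise: 2107 g / 1,140,000 L = 1.848 mg/L = 1.85 ppm.
Final FC: 0.4 + 1.85 = 2.25 ppm.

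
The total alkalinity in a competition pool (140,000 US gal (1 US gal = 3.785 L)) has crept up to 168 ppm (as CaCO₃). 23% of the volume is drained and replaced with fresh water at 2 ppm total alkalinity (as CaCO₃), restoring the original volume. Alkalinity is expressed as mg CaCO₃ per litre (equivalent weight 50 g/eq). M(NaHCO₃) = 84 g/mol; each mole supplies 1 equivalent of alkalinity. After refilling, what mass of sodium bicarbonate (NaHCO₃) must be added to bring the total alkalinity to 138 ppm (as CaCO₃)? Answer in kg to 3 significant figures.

7.28 kg

Volume: 140,000 US gal × 3.785 L/gal = 529,900 L.
After draining 23% and refilling: 168 × 0.77 + 2 × 0.23 = 129.82 ppm.
Deficit to target: 138 − 129.82 = 8.18 mg/L.
As CaCO₃: 8.18 mg/L × 529,900 L = 4335 g; ÷ 50 g/eq ÷ 1 = 86.69 mol NaHCO₃.
Mass: 86.69 × 84 = 7282 g.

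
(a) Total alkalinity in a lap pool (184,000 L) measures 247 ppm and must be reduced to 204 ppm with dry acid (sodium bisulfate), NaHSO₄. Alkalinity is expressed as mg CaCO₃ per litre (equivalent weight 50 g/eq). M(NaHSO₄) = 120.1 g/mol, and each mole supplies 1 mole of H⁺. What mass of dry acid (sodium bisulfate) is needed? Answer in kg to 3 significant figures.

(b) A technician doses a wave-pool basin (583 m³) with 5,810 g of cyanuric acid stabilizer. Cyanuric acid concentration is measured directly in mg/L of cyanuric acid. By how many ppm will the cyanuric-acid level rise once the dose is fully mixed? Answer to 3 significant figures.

(a) Alkalinity to neutralize: (247 − 204) = 43 mg/L as CaCO₃ × 184,000 L = 7912 g as CaCO₃.
(a) Equivalents of H⁺ required: 7912 ÷ 50 g/eq = 158.2 eq = 158.2 mol NaHSO₄.
(a) Mass of NaHSO₄: 158.2 × 120.1 = 19,000 g.

(b) Volume: 583 m³ = 583,000 L.
(b) Rise: 5,810 g / 583,000 L × 1000 = 9.966 mg/L.

(a) 19.0 kg; (b) 9.97 ppm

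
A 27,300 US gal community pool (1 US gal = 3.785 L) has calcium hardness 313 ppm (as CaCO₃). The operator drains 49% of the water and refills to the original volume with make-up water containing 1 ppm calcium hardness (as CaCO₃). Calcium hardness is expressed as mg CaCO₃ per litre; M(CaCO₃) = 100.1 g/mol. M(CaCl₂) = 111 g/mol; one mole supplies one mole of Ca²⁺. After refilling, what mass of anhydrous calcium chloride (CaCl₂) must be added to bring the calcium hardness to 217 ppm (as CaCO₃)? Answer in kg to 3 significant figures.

6.52 kg

Volume: 27,300 US gal × 3.785 L/gal = 103,330 L.
After draining 49% and refilling: 313 × 0.51 + 1 × 0.49 = 160.12 ppm.
Deficit to target: 217 − 160.12 = 56.88 mg/L.
As CaCO₃: 56.88 mg/L × 103,330 L = 5877 g; ÷ 100.1 = 58.72 mol Ca²⁺.
Mass: 58.72 × 111 = 6517 g.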